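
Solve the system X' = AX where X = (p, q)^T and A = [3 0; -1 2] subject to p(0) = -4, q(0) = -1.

Coefficient matrix A = [[3, 0], [-1, 2]].
Characteristic polynomial det(A - λI) = λ^2 - 5λ + 6 = 0.
Eigenvalues λ = 3, 2.
For λ=3: (A-λI) row 2 is [-1, -1], so an eigenvector is (-1, 1).
For λ=2: (A-λI) row 1 is [1, 0], so an eigenvector is (0, -1).
General solution: C_1e^(3t)(-1,1) + C_2e^(2t)(0,-1).
Applying p(0)=-4, q(0)=-1 gives C_1=4, C_2=5.

p(t) = -4e^(3t), q(t) = 4e^(3t) - 5e^(2t)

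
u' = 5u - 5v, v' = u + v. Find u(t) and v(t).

u(t) = K_1e^(3t)sin(t) - 2K_1e^(3t)cos(t) - 2K_2e^(3t)sin(t) - K_2e^(3t)cos(t), v(t) = -K_1e^(3t)cos(t) - K_2e^(3t)sin(t)

Coefficient matrix A = [[5, -5], [1, 1]].
Characteristic polynomial det(A - λI) = λ^2 - 6λ + 10 = 0.
Eigenvalues λ = 3 ± i (complex conjugate pair).
For λ=3+i: an eigenvector is (-2,-1) - i(1,0) = (-2 - i, -1).
A real fundamental pair from Re and Im of e^((3+i)t)v: X_1 = e^(3t)(cos(t)·(-2,-1) + sin(t)·(1,0)), X_2 = e^(3t)(sin(t)·(-2,-1) - cos(t)·(1,0)).
General solution: K_1X_1 + K_2X_2.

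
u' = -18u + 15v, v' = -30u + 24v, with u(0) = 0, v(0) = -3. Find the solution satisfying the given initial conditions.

u(t) = -15e^(3t)sin(3t), v(t) = -21e^(3t)sin(3t) - 3e^(3t)cos(3t)

Coefficient matrix A = [[-18, 15], [-30, 24]].
Characteristic polynomial det(A - λI) = λ^2 - 6λ + 18 = 0.
Eigenvalues λ = 3 ± 3i (complex conjugate pair).
For λ=3+3i: an eigenvector is (-1,-1) - i(2,3) = (-1 - 2i, -1 - 3i).
A real fundamental pair from Re and Im of e^((3+3i)t)v: X_1 = e^(3t)(cos(3t)·(-1,-1) + sin(3t)·(2,3)), X_2 = e^(3t)(sin(3t)·(-1,-1) - cos(3t)·(2,3)).
General solution: C_1X_1 + C_2X_2.
Applying u(0)=0, v(0)=-3 gives C_1=-6, C_2=3.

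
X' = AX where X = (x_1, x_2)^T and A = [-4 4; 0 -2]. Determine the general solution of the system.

x_1(t) = -2c_1e^(-2t) - c_2e^(-4t), x_2(t) = -c_1e^(-2t)

Coefficient matrix A = [[-4, 4], [0, -2]].
Characteristic polynomial det(A - λI) = λ^2 + 6λ + 8 = 0.
Eigenvalues λ = -2, -4.
For λ=-2: (A-λI) row 1 is [-2, 4], so an eigenvector is (-2, -1).
For λ=-4: (A-λI) row 1 is [0, 4], so an eigenvector is (-1, 0).
General solution: c_1e^(-2t)(-2,-1) + c_2e^(-4t)(-1,0).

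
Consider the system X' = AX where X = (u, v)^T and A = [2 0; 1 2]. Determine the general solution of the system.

Coefficient matrix A = [[2, 0], [1, 2]].
Characteristic polynomial det(A - λI) = λ^2 - 4λ + 4 = 0.
Single eigenvalue λ = 2 with algebraic multiplicity 2.
Eigenvector v = (0,-1); generalized eigenvector w with (A-λI)w=v is (-1,-2).
General solution: e^(2t)[K_1·v + K_2·(t·v + w)].

u(t) = -K_2e^(2t), v(t) = -K_1e^(2t) - K_2te^(2t) - 2K_2e^(2t)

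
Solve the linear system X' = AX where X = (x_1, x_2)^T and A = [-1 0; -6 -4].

x_1(t) = -c_1e^(-t), x_2(t) = 2c_1e^(-t) + c_2e^(-4t)

Coefficient matrix A = [[-1, 0], [-6, -4]].
Characteristic polynomial det(A - λI) = λ^2 + 5λ + 4 = 0.
Eigenvalues λ = -1, -4.
For λ=-1: (A-λI) row 2 is [-6, -3], so an eigenvector is (-1, 2).
For λ=-4: (A-λI) row 1 is [3, 0], so an eigenvector is (0, 1).
General solution: c_1e^(-t)(-1,2) + c_2e^(-4t)(0,1).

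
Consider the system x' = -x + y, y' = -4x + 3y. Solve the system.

x(t) = K_1e^(t) + K_2te^(t) + K_2e^(t), y(t) = 2K_1e^(t) + 2K_2te^(t) + 3K_2e^(t)

Coefficient matrix A = [[-1, 1], [-4, 3]].
Characteristic polynomial det(A - λI) = λ^2 - 2λ + 1 = 0.
Single eigenvalue λ = 1 with algebraic multiplicity 2.
Eigenvector v = (1,2); generalized eigenvector w with (A-λI)w=v is (1,3).
General solution: e^(t)[K_1·v + K_2·(t·v + w)].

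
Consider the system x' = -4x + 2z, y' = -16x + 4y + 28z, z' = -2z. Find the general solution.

x(t) = K_1e^(-4t) + K_2e^(-2t), y(t) = 2K_1e^(-4t) - 2K_2e^(-2t) + K_3e^(4t), z(t) = K_2e^(-2t)

Coefficient matrix A = [[-4, 0, 2], [-16, 4, 28], [0, 0, -2]].
det(A - λI) = 0 gives eigenvalues λ = -4, -2, 4.
For λ=-4: eigenvector (1,2,0).
For λ=-2: eigenvector (1,-2,1).
For λ=4: eigenvector (0,1,0).
General solution: K_1e^(-4t)(1,2,0) + K_2e^(-2t)(1,-2,1) + K_3e^(4t)(0,1,0).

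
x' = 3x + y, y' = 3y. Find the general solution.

Coefficient matrix A = [[3, 1], [0, 3]].
Characteristic polynomial det(A - λI) = λ^2 - 6λ + 9 = 0.
Single eigenvalue λ = 3 with algebraic multiplicity 2.
Eigenvector v = (-1,0); generalized eigenvector w with (A-λI)w=v is (-3,-1).
General solution: e^(3t)[K_1·v + K_2·(t·v + w)].

x(t) = -K_1e^(3t) - K_2te^(3t) - 3K_2e^(3t), y(t) = -K_2e^(3t)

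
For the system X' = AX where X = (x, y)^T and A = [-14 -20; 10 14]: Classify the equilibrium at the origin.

A = [[-14,-20],[10,14]]; det(A-λI) = λ^2 + 4.
λ = 0 ± 2i: zero real part.

center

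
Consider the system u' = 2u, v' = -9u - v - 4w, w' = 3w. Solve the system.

Coefficient matrix A = [[2, 0, 0], [-9, -1, -4], [0, 0, 3]].
det(A - λI) = 0 gives eigenvalues λ = 2, -1, 3.
For λ=2: eigenvector (-1,3,0).
For λ=-1: eigenvector (0,1,0).
For λ=3: eigenvector (0,-1,1).
General solution: C_1e^(2t)(-1,3,0) + C_2e^(-t)(0,1,0) + C_3e^(3t)(0,-1,1).

u(t) = -C_1e^(2t), v(t) = 3C_1e^(2t) + C_2e^(-t) - C_3e^(3t), w(t) = C_3e^(3t)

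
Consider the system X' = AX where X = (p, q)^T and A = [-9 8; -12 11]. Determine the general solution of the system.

p(t) = -C_1e^(-t) - 2C_2e^(3t), q(t) = -C_1e^(-t) - 3C_2e^(3t)

Coefficient matrix A = [[-9, 8], [-12, 11]].
Characteristic polynomial det(A - λI) = λ^2 - 2λ - 3 = 0.
Eigenvalues λ = -1, 3.
For λ=-1: (A-λI) row 1 is [-8, 8], so an eigenvector is (-1, -1).
For λ=3: (A-λI) row 1 is [-12, 8], so an eigenvector is (-2, -3).
General solution: C_1e^(-t)(-1,-1) + C_2e^(3t)(-2,-3).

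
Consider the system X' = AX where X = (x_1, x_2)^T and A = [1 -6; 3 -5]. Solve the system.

x_1(t) = -C_1e^(-2t)sin(3t) + C_1e^(-2t)cos(3t) + C_2e^(-2t)sin(3t) + C_2e^(-2t)cos(3t), x_2(t) = C_1e^(-2t)cos(3t) + C_2e^(-2t)sin(3t)

Coefficient matrix A = [[1, -6], [3, -5]].
Characteristic polynomial det(A - λI) = λ^2 + 4λ + 13 = 0.
Eigenvalues λ = -2 ± 3i (complex conjugate pair).
For λ=-2+3i: an eigenvector is (1,1) - i(-1,0) = (1 + i, 1).
A real fundamental pair from Re and Im of e^((-2+3i)t)v: X_1 = e^(-2t)(cos(3t)·(1,1) + sin(3t)·(-1,0)), X_2 = e^(-2t)(sin(3t)·(1,1) - cos(3t)·(-1,0)).
General solution: C_1X_1 + C_2X_2.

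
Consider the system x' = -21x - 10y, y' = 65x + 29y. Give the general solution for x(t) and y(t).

x(t) = -K_1e^(4t)sin(5t) + K_1e^(4t)cos(5t) + K_2e^(4t)sin(5t) + K_2e^(4t)cos(5t), y(t) = 3K_1e^(4t)sin(5t) - 2K_1e^(4t)cos(5t) - 2K_2e^(4t)sin(5t) - 3K_2e^(4t)cos(5t)

Coefficient matrix A = [[-21, -10], [65, 29]].
Characteristic polynomial det(A - λI) = λ^2 - 8λ + 41 = 0.
Eigenvalues λ = 4 ± 5i (complex conjugate pair).
For λ=4+5i: an eigenvector is (1,-2) - i(-1,3) = (1 + i, -2 - 3i).
A real fundamental pair from Re and Im of e^((4+5i)t)v: X_1 = e^(4t)(cos(5t)·(1,-2) + sin(5t)·(-1,3)), X_2 = e^(4t)(sin(5t)·(1,-2) - cos(5t)·(-1,3)).
General solution: K_1X_1 + K_2X_2.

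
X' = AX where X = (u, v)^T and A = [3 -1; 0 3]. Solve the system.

Coefficient matrix A = [[3, -1], [0, 3]].
Characteristic polynomial det(A - λI) = λ^2 - 6λ + 9 = 0.
Single eigenvalue λ = 3 with algebraic multiplicity 2.
Eigenvector v = (1,0); generalized eigenvector w with (A-λI)w=v is (3,-1).
General solution: e^(3t)[K_1·v + K_2·(t·v + w)].

u(t) = K_1e^(3t) + K_2te^(3t) + 3K_2e^(3t), v(t) = -K_2e^(3t)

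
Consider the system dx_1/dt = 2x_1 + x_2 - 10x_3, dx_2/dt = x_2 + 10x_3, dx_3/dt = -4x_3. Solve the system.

Coefficient matrix A = [[2, 1, -10], [0, 1, 10], [0, 0, -4]].
det(A - λI) = 0 gives eigenvalues λ = 2, -4, 1.
For λ=2: eigenvector (1,0,0).
For λ=-4: eigenvector (2,-2,1).
For λ=1: eigenvector (-1,1,0).
General solution: K_1e^(2t)(1,0,0) + K_2e^(-4t)(2,-2,1) + K_3e^(t)(-1,1,0).

x_1(t) = K_1e^(2t) + 2K_2e^(-4t) - K_3e^(t), x_2(t) = -2K_2e^(-4t) + K_3e^(t), x_3(t) = K_2e^(-4t)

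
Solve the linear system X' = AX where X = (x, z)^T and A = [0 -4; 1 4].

x(t) = 2C_1e^(2t) + 2C_2te^(2t) - C_2e^(2t), z(t) = -C_1e^(2t) - C_2te^(2t)

Coefficient matrix A = [[0, -4], [1, 4]].
Characteristic polynomial det(A - λI) = λ^2 - 4λ + 4 = 0.
Single eigenvalue λ = 2 with algebraic multiplicity 2.
Eigenvector v = (2,-1); generalized eigenvector w with (A-λI)w=v is (-1,0).
General solution: e^(2t)[C_1·v + C_2·(t·v + w)].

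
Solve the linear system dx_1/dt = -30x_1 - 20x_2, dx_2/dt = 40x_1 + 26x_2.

x_1(t) = K_1e^(-2t)sin(4t) + 2K_1e^(-2t)cos(4t) + 2K_2e^(-2t)sin(4t) - K_2e^(-2t)cos(4t), x_2(t) = -K_1e^(-2t)sin(4t) - 3K_1e^(-2t)cos(4t) - 3K_2e^(-2t)sin(4t) + K_2e^(-2t)cos(4t)

Coefficient matrix A = [[-30, -20], [40, 26]].
Characteristic polynomial det(A - λI) = λ^2 + 4λ + 20 = 0.
Eigenvalues λ = -2 ± 4i (complex conjugate pair).
For λ=-2+4i: an eigenvector is (2,-3) - i(1,-1) = (2 - i, -3 + i).
A real fundamental pair from Re and Im of e^((-2+4i)t)v: X_1 = e^(-2t)(cos(4t)·(2,-3) + sin(4t)·(1,-1)), X_2 = e^(-2t)(sin(4t)·(2,-3) - cos(4t)·(1,-1)).
General solution: K_1X_1 + K_2X_2.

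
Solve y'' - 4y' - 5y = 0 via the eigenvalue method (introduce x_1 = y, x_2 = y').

y(t) = K_1e^(5t) + K_2e^(-t)

Let x_1 = y, x_2 = y'. Then x_1' = x_2 and x_2' = 5x_1 + 4x_2.
A = [[0,1],[5,4]]; det(A-λI) = λ^2 - 4λ - 5.
Eigenvalues λ = 5, -1 with eigenvectors (1,5), (1,-1).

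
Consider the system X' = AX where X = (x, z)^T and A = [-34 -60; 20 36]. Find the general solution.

Coefficient matrix A = [[-34, -60], [20, 36]].
Characteristic polynomial det(A - λI) = λ^2 - 2λ - 24 = 0.
Eigenvalues λ = 6, -4.
For λ=6: (A-λI) row 1 is [-40, -60], so an eigenvector is (3, -2).
For λ=-4: (A-λI) row 1 is [-30, -60], so an eigenvector is (-2, 1).
General solution: K_1e^(6t)(3,-2) + K_2e^(-4t)(-2,1).

x(t) = 3K_1e^(6t) - 2K_2e^(-4t), z(t) = -2K_1e^(6t) + K_2e^(-4t)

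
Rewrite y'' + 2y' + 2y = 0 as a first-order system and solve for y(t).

y(t) = c_1e^(-t)cos(t) + c_2e^(-t)sin(t)

Let x_1 = y, x_2 = y'. Then x_1' = x_2 and x_2' = -2x_1 - 2x_2.
A = [[0,1],[-2,-2]]; det(A-λI) = λ^2 + 2λ + 2.
Eigenvalues λ = -1 ± i.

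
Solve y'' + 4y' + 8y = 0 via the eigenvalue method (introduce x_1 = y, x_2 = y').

y(t) = C_1e^(-2t)cos(2t) + C_2e^(-2t)sin(2t)

Let x_1 = y, x_2 = y'. Then x_1' = x_2 and x_2' = -8x_1 - 4x_2.
A = [[0,1],[-8,-4]]; det(A-λI) = λ^2 + 4λ + 8.
Eigenvalues λ = -2 ± 2i.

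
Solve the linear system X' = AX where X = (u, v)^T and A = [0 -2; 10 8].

Coefficient matrix A = [[0, -2], [10, 8]].
Characteristic polynomial det(A - λI) = λ^2 - 8λ + 20 = 0.
Eigenvalues λ = 4 ± 2i (complex conjugate pair).
For λ=4+2i: an eigenvector is (1,-2) - i(0,1) = (1, -2 - i).
A real fundamental pair from Re and Im of e^((4+2i)t)v: X_1 = e^(4t)(cos(2t)·(1,-2) + sin(2t)·(0,1)), X_2 = e^(4t)(sin(2t)·(1,-2) - cos(2t)·(0,1)).
General solution: K_1X_1 + K_2X_2.

u(t) = K_1e^(4t)cos(2t) + K_2e^(4t)sin(2t), v(t) = K_1e^(4t)sin(2t) - 2K_1e^(4t)cos(2t) - 2K_2e^(4t)sin(2t) - K_2e^(4t)cos(2t)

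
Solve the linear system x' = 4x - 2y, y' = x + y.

Coefficient matrix A = [[4, -2], [1, 1]].
Characteristic polynomial det(A - λI) = λ^2 - 5λ + 6 = 0.
Eigenvalues λ = 2, 3.
For λ=2: (A-λI) row 1 is [2, -2], so an eigenvector is (1, 1).
For λ=3: (A-λI) row 1 is [1, -2], so an eigenvector is (2, 1).
General solution: c_1e^(2t)(1,1) + c_2e^(3t)(2,1).

x(t) = c_1e^(2t) + 2c_2e^(3t), y(t) = c_1e^(2t) + c_2e^(3t)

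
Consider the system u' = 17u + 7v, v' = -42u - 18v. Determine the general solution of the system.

Coefficient matrix A = [[17, 7], [-42, -18]].
Characteristic polynomial det(A - λI) = λ^2 + λ - 12 = 0.
Eigenvalues λ = 3, -4.
For λ=3: (A-λI) row 1 is [14, 7], so an eigenvector is (-1, 2).
For λ=-4: (A-λI) row 1 is [21, 7], so an eigenvector is (1, -3).
General solution: C_1e^(3t)(-1,2) + C_2e^(-4t)(1,-3).

u(t) = -C_1e^(3t) + C_2e^(-4t), v(t) = 2C_1e^(3t) - 3C_2e^(-4t)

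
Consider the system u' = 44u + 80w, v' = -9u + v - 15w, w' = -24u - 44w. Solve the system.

Coefficient matrix A = [[44, 0, 80], [-9, 1, -15], [-24, 0, -44]].
det(A - λI) = 0 gives eigenvalues λ = 4, 1, -4.
For λ=4: eigenvector (2,-1,-1).
For λ=1: eigenvector (0,1,0).
For λ=-4: eigenvector (-5,0,3).
General solution: K_1e^(4t)(2,-1,-1) + K_2e^(t)(0,1,0) + K_3e^(-4t)(-5,0,3).

u(t) = 2K_1e^(4t) - 5K_3e^(-4t), v(t) = -K_1e^(4t) + K_2e^(t), w(t) = -K_1e^(4t) + 3K_3e^(-4t)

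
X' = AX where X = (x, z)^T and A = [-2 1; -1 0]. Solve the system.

x(t) = -C_1e^(-t) - C_2te^(-t) + C_2e^(-t), z(t) = -C_1e^(-t) - C_2te^(-t)

Coefficient matrix A = [[-2, 1], [-1, 0]].
Characteristic polynomial det(A - λI) = λ^2 + 2λ + 1 = 0.
Single eigenvalue λ = -1 with algebraic multiplicity 2.
Eigenvector v = (-1,-1); generalized eigenvector w with (A-λI)w=v is (1,0).
General solution: e^(-t)[C_1·v + C_2·(t·v + w)].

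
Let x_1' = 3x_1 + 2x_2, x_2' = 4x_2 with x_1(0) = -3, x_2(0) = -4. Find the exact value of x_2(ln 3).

-324

A = [[3,2],[0,4]]; eigenvalues λ = 3, 4.
Eigenvectors: (1,0) for λ=3, (2,1) for λ=4.
From the initial condition, c_1 = 5, c_2 = -4.
x_2(ln 3) = (5)(3^3)(0) + (-4)(3^4)(1) = -324.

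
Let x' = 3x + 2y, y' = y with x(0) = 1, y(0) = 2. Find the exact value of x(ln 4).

184

A = [[3,2],[0,1]]; eigenvalues λ = 1, 3.
Eigenvectors: (1,-1) for λ=1, (-1,0) for λ=3.
From the initial condition, c_1 = -2, c_2 = -3.
x(ln 4) = (-2)(4^1)(1) + (-3)(4^3)(-1) = 184.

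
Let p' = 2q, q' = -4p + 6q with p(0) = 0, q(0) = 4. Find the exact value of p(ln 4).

960

A = [[0,2],[-4,6]]; eigenvalues λ = 4, 2.
Eigenvectors: (-1,-2) for λ=4, (-1,-1) for λ=2.
From the initial condition, c_1 = -4, c_2 = 4.
p(ln 4) = (-4)(4^4)(-1) + (4)(4^2)(-1) = 960.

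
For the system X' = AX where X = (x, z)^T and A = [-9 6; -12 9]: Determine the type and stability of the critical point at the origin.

A = [[-9,6],[-12,9]]; det(A-λI) = λ^2 - 9.
λ = -3, 3: opposite signs.

saddle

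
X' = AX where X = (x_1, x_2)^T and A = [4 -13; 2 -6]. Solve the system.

x_1(t) = -2K_1e^(-t)sin(t) - 3K_1e^(-t)cos(t) - 3K_2e^(-t)sin(t) + 2K_2e^(-t)cos(t), x_2(t) = -K_1e^(-t)sin(t) - K_1e^(-t)cos(t) - K_2e^(-t)sin(t) + K_2e^(-t)cos(t)

Coefficient matrix A = [[4, -13], [2, -6]].
Characteristic polynomial det(A - λI) = λ^2 + 2λ + 2 = 0.
Eigenvalues λ = -1 ± i (complex conjugate pair).
For λ=-1+i: an eigenvector is (-3,-1) - i(-2,-1) = (-3 + 2i, -1 + i).
A real fundamental pair from Re and Im of e^((-1+i)t)v: X_1 = e^(-t)(cos(t)·(-3,-1) + sin(t)·(-2,-1)), X_2 = e^(-t)(sin(t)·(-3,-1) - cos(t)·(-2,-1)).
General solution: K_1X_1 + K_2X_2.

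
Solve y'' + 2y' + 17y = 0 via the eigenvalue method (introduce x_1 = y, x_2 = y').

Let x_1 = y, x_2 = y'. Then x_1' = x_2 and x_2' = -17x_1 - 2x_2.
A = [[0,1],[-17,-2]]; det(A-λI) = λ^2 + 2λ + 17.
Eigenvalues λ = -1 ± 4i.

y(t) = C_1e^(-t)cos(4t) + C_2e^(-t)sin(4t)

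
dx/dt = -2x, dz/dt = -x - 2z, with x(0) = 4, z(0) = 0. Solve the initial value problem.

Coefficient matrix A = [[-2, 0], [-1, -2]].
Characteristic polynomial det(A - λI) = λ^2 + 4λ + 4 = 0.
Single eigenvalue λ = -2 with algebraic multiplicity 2.
Eigenvector v = (0,1); generalized eigenvector w with (A-λI)w=v is (-1,2).
General solution: e^(-2t)[K_1·v + K_2·(t·v + w)].
Applying x(0)=4, z(0)=0 gives K_1=8, K_2=-4.

x(t) = 4e^(-2t), z(t) = -4te^(-2t)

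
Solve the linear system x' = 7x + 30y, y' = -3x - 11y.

Coefficient matrix A = [[7, 30], [-3, -11]].
Characteristic polynomial det(A - λI) = λ^2 + 4λ + 13 = 0.
Eigenvalues λ = -2 ± 3i (complex conjugate pair).
For λ=-2+3i: an eigenvector is (1,0) - i(3,-1) = (1 - 3i, 0 + i).
A real fundamental pair from Re and Im of e^((-2+3i)t)v: X_1 = e^(-2t)(cos(3t)·(1,0) + sin(3t)·(3,-1)), X_2 = e^(-2t)(sin(3t)·(1,0) - cos(3t)·(3,-1)).
General solution: K_1X_1 + K_2X_2.

x(t) = 3K_1e^(-2t)sin(3t) + K_1e^(-2t)cos(3t) + K_2e^(-2t)sin(3t) - 3K_2e^(-2t)cos(3t), y(t) = -K_1e^(-2t)sin(3t) + K_2e^(-2t)cos(3t)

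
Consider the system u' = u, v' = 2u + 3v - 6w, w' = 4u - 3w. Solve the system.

u(t) = c_2e^(t), v(t) = c_1e^(3t) + 2c_2e^(t) + c_3e^(-3t), w(t) = c_2e^(t) + c_3e^(-3t)

Coefficient matrix A = [[1, 0, 0], [2, 3, -6], [4, 0, -3]].
det(A - λI) = 0 gives eigenvalues λ = 3, 1, -3.
For λ=3: eigenvector (0,1,0).
For λ=1: eigenvector (1,2,1).
For λ=-3: eigenvector (0,1,1).
General solution: c_1e^(3t)(0,1,0) + c_2e^(t)(1,2,1) + c_3e^(-3t)(0,1,1).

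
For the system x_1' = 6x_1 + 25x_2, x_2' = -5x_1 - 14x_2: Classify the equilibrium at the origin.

stable spiral

A = [[6,25],[-5,-14]]; det(A-λI) = λ^2 + 8λ + 41.
λ = -4 ± 5i: negative real part.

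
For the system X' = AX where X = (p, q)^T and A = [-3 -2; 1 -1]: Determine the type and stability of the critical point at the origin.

A = [[-3,-2],[1,-1]]; det(A-λI) = λ^2 + 4λ + 5.
λ = -2 ± i: negative real part.

stable spiral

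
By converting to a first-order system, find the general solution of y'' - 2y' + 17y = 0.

Let x_1 = y, x_2 = y'. Then x_1' = x_2 and x_2' = -17x_1 + 2x_2.
A = [[0,1],[-17,2]]; det(A-λI) = λ^2 - 2λ + 17.
Eigenvalues λ = 1 ± 4i.

y(t) = c_1e^(t)cos(4t) + c_2e^(t)sin(4t)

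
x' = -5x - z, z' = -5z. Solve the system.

Coefficient matrix A = [[-5, -1], [0, -5]].
Characteristic polynomial det(A - λI) = λ^2 + 10λ + 25 = 0.
Single eigenvalue λ = -5 with algebraic multiplicity 2.
Eigenvector v = (1,0); generalized eigenvector w with (A-λI)w=v is (3,-1).
General solution: e^(-5t)[C_1·v + C_2·(t·v + w)].

x(t) = C_1e^(-5t) + C_2te^(-5t) + 3C_2e^(-5t), z(t) = -C_2e^(-5t)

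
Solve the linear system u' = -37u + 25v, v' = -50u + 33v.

Coefficient matrix A = [[-37, 25], [-50, 33]].
Characteristic polynomial det(A - λI) = λ^2 + 4λ + 29 = 0.
Eigenvalues λ = -2 ± 5i (complex conjugate pair).
For λ=-2+5i: an eigenvector is (-1,-1) - i(2,3) = (-1 - 2i, -1 - 3i).
A real fundamental pair from Re and Im of e^((-2+5i)t)v: X_1 = e^(-2t)(cos(5t)·(-1,-1) + sin(5t)·(2,3)), X_2 = e^(-2t)(sin(5t)·(-1,-1) - cos(5t)·(2,3)).
General solution: K_1X_1 + K_2X_2.

u(t) = 2K_1e^(-2t)sin(5t) - K_1e^(-2t)cos(5t) - K_2e^(-2t)sin(5t) - 2K_2e^(-2t)cos(5t), v(t) = 3K_1e^(-2t)sin(5t) - K_1e^(-2t)cos(5t) - K_2e^(-2t)sin(5t) - 3K_2e^(-2t)cos(5t)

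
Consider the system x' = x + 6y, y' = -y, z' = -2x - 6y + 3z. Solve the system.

x(t) = C_1e^(t) - 3C_2e^(-t), y(t) = C_2e^(-t), z(t) = C_1e^(t) + C_3e^(3t)

Coefficient matrix A = [[1, 6, 0], [0, -1, 0], [-2, -6, 3]].
det(A - λI) = 0 gives eigenvalues λ = 1, -1, 3.
For λ=1: eigenvector (1,0,1).
For λ=-1: eigenvector (-3,1,0).
For λ=3: eigenvector (0,0,1).
General solution: C_1e^(t)(1,0,1) + C_2e^(-t)(-3,1,0) + C_3e^(3t)(0,0,1).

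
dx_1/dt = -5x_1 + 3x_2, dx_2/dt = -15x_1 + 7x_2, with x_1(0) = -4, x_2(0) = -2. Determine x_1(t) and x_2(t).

x_1(t) = 6e^(t)sin(3t) - 4e^(t)cos(3t), x_2(t) = 16e^(t)sin(3t) - 2e^(t)cos(3t)

Coefficient matrix A = [[-5, 3], [-15, 7]].
Characteristic polynomial det(A - λI) = λ^2 - 2λ + 10 = 0.
Eigenvalues λ = 1 ± 3i (complex conjugate pair).
For λ=1+3i: an eigenvector is (1,2) - i(0,-1) = (1, 2 + i).
A real fundamental pair from Re and Im of e^((1+3i)t)v: X_1 = e^(t)(cos(3t)·(1,2) + sin(3t)·(0,-1)), X_2 = e^(t)(sin(3t)·(1,2) - cos(3t)·(0,-1)).
General solution: C_1X_1 + C_2X_2.
Applying x_1(0)=-4, x_2(0)=-2 gives C_1=-4, C_2=6.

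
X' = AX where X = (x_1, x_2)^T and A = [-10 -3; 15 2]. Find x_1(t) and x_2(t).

x_1(t) = -K_1e^(-4t)sin(3t) + K_2e^(-4t)cos(3t), x_2(t) = 2K_1e^(-4t)sin(3t) + K_1e^(-4t)cos(3t) + K_2e^(-4t)sin(3t) - 2K_2e^(-4t)cos(3t)

Coefficient matrix A = [[-10, -3], [15, 2]].
Characteristic polynomial det(A - λI) = λ^2 + 8λ + 25 = 0.
Eigenvalues λ = -4 ± 3i (complex conjugate pair).
For λ=-4+3i: an eigenvector is (0,1) - i(-1,2) = (0 + i, 1 - 2i).
A real fundamental pair from Re and Im of e^((-4+3i)t)v: X_1 = e^(-4t)(cos(3t)·(0,1) + sin(3t)·(-1,2)), X_2 = e^(-4t)(sin(3t)·(0,1) - cos(3t)·(-1,2)).
General solution: K_1X_1 + K_2X_2.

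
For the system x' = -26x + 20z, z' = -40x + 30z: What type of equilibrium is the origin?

unstable spiral

A = [[-26,20],[-40,30]]; det(A-λI) = λ^2 - 4λ + 20.
λ = 2 ± 4i: positive real part.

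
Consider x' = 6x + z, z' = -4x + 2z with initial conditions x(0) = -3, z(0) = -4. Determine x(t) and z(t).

x(t) = -10te^(4t) - 3e^(4t), z(t) = 20te^(4t) - 4e^(4t)

Coefficient matrix A = [[6, 1], [-4, 2]].
Characteristic polynomial det(A - λI) = λ^2 - 8λ + 16 = 0.
Single eigenvalue λ = 4 with algebraic multiplicity 2.
Eigenvector v = (1,-2); generalized eigenvector w with (A-λI)w=v is (1,-1).
General solution: e^(4t)[C_1·v + C_2·(t·v + w)].
Applying x(0)=-3, z(0)=-4 gives C_1=7, C_2=-10.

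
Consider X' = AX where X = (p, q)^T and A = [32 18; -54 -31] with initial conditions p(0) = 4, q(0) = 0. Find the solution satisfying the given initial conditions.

Coefficient matrix A = [[32, 18], [-54, -31]].
Characteristic polynomial det(A - λI) = λ^2 - λ - 20 = 0.
Eigenvalues λ = 5, -4.
For λ=5: (A-λI) row 1 is [27, 18], so an eigenvector is (2, -3).
For λ=-4: (A-λI) row 1 is [36, 18], so an eigenvector is (1, -2).
General solution: c_1e^(5t)(2,-3) + c_2e^(-4t)(1,-2).
Applying p(0)=4, q(0)=0 gives c_1=8, c_2=-12.

p(t) = 16e^(5t) - 12e^(-4t), q(t) = -24e^(5t) + 24e^(-4t)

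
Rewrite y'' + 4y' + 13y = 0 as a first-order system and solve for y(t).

y(t) = K_1e^(-2t)cos(3t) + K_2e^(-2t)sin(3t)

Let x_1 = y, x_2 = y'. Then x_1' = x_2 and x_2' = -13x_1 - 4x_2.
A = [[0,1],[-13,-4]]; det(A-λI) = λ^2 + 4λ + 13.
Eigenvalues λ = -2 ± 3i.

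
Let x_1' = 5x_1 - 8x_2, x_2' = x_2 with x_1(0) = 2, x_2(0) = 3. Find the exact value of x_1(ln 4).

A = [[5,-8],[0,1]]; eigenvalues λ = 5, 1.
Eigenvectors: (1,0) for λ=5, (-2,-1) for λ=1.
From the initial condition, c_1 = -4, c_2 = -3.
x_1(ln 4) = (-4)(4^5)(1) + (-3)(4^1)(-2) = -4072.

-4072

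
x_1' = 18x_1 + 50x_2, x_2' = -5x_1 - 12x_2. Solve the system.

Coefficient matrix A = [[18, 50], [-5, -12]].
Characteristic polynomial det(A - λI) = λ^2 - 6λ + 34 = 0.
Eigenvalues λ = 3 ± 5i (complex conjugate pair).
For λ=3+5i: an eigenvector is (-3,1) - i(1,0) = (-3 - i, 1).
A real fundamental pair from Re and Im of e^((3+5i)t)v: X_1 = e^(3t)(cos(5t)·(-3,1) + sin(5t)·(1,0)), X_2 = e^(3t)(sin(5t)·(-3,1) - cos(5t)·(1,0)).
General solution: C_1X_1 + C_2X_2.

x_1(t) = C_1e^(3t)sin(5t) - 3C_1e^(3t)cos(5t) - 3C_2e^(3t)sin(5t) - C_2e^(3t)cos(5t), x_2(t) = C_1e^(3t)cos(5t) + C_2e^(3t)sin(5t)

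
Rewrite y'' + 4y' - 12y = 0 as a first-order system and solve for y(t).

y(t) = C_1e^(-6t) + C_2e^(2t)

Let x_1 = y, x_2 = y'. Then x_1' = x_2 and x_2' = 12x_1 - 4x_2.
A = [[0,1],[12,-4]]; det(A-λI) = λ^2 + 4λ - 12.
Eigenvalues λ = -6, 2 with eigenvectors (1,-6), (1,2).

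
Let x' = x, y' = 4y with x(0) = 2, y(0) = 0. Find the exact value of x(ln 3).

6

A = [[1,0],[0,4]]; eigenvalues λ = 4, 1.
Eigenvectors: (0,-1) for λ=4, (1,0) for λ=1.
From the initial condition, c_1 = 0, c_2 = 2.
x(ln 3) = (0)(3^4)(0) + (2)(3^1)(1) = 6.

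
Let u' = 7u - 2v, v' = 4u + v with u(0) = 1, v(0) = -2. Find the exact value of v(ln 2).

80

A = [[7,-2],[4,1]]; eigenvalues λ = 5, 3.
Eigenvectors: (1,1) for λ=5, (1,2) for λ=3.
From the initial condition, c_1 = 4, c_2 = -3.
v(ln 2) = (4)(2^5)(1) + (-3)(2^3)(2) = 80.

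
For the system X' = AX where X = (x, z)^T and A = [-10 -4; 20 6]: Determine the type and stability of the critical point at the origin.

A = [[-10,-4],[20,6]]; det(A-λI) = λ^2 + 4λ + 20.
λ = -2 ± 4i: negative real part.

stable spiral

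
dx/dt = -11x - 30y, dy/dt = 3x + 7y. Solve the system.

x(t) = -3c_1e^(-2t)sin(3t) + c_1e^(-2t)cos(3t) + c_2e^(-2t)sin(3t) + 3c_2e^(-2t)cos(3t), y(t) = c_1e^(-2t)sin(3t) - c_2e^(-2t)cos(3t)

Coefficient matrix A = [[-11, -30], [3, 7]].
Characteristic polynomial det(A - λI) = λ^2 + 4λ + 13 = 0.
Eigenvalues λ = -2 ± 3i (complex conjugate pair).
For λ=-2+3i: an eigenvector is (1,0) - i(-3,1) = (1 + 3i, 0 - i).
A real fundamental pair from Re and Im of e^((-2+3i)t)v: X_1 = e^(-2t)(cos(3t)·(1,0) + sin(3t)·(-3,1)), X_2 = e^(-2t)(sin(3t)·(1,0) - cos(3t)·(-3,1)).
General solution: c_1X_1 + c_2X_2.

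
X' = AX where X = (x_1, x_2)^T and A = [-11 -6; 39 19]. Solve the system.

Coefficient matrix A = [[-11, -6], [39, 19]].
Characteristic polynomial det(A - λI) = λ^2 - 8λ + 25 = 0.
Eigenvalues λ = 4 ± 3i (complex conjugate pair).
For λ=4+3i: an eigenvector is (1,-2) - i(-1,3) = (1 + i, -2 - 3i).
A real fundamental pair from Re and Im of e^((4+3i)t)v: X_1 = e^(4t)(cos(3t)·(1,-2) + sin(3t)·(-1,3)), X_2 = e^(4t)(sin(3t)·(1,-2) - cos(3t)·(-1,3)).
General solution: c_1X_1 + c_2X_2.

x_1(t) = -c_1e^(4t)sin(3t) + c_1e^(4t)cos(3t) + c_2e^(4t)sin(3t) + c_2e^(4t)cos(3t), x_2(t) = 3c_1e^(4t)sin(3t) - 2c_1e^(4t)cos(3t) - 2c_2e^(4t)sin(3t) - 3c_2e^(4t)cos(3t)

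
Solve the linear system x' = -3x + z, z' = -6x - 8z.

x(t) = -K_1e^(-6t) + K_2e^(-5t), z(t) = 3K_1e^(-6t) - 2K_2e^(-5t)

Coefficient matrix A = [[-3, 1], [-6, -8]].
Characteristic polynomial det(A - λI) = λ^2 + 11λ + 30 = 0.
Eigenvalues λ = -6, -5.
For λ=-6: (A-λI) row 1 is [3, 1], so an eigenvector is (-1, 3).
For λ=-5: (A-λI) row 1 is [2, 1], so an eigenvector is (1, -2).
General solution: K_1e^(-6t)(-1,3) + K_2e^(-5t)(1,-2).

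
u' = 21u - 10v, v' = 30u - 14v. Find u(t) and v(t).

u(t) = K_1e^(t) - 2K_2e^(6t), v(t) = 2K_1e^(t) - 3K_2e^(6t)

Coefficient matrix A = [[21, -10], [30, -14]].
Characteristic polynomial det(A - λI) = λ^2 - 7λ + 6 = 0.
Eigenvalues λ = 1, 6.
For λ=1: (A-λI) row 1 is [20, -10], so an eigenvector is (1, 2).
For λ=6: (A-λI) row 1 is [15, -10], so an eigenvector is (-2, -3).
General solution: K_1e^(t)(1,2) + K_2e^(6t)(-2,-3).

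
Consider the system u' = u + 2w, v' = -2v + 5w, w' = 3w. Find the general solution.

Coefficient matrix A = [[1, 0, 2], [0, -2, 5], [0, 0, 3]].
det(A - λI) = 0 gives eigenvalues λ = -2, 3, 1.
For λ=-2: eigenvector (0,-1,0).
For λ=3: eigenvector (1,1,1).
For λ=1: eigenvector (1,0,0).
General solution: c_1e^(-2t)(0,-1,0) + c_2e^(3t)(1,1,1) + c_3e^(t)(1,0,0).

u(t) = c_2e^(3t) + c_3e^(t), v(t) = -c_1e^(-2t) + c_2e^(3t), w(t) = c_2e^(3t)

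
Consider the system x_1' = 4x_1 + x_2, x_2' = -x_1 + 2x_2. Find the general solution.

x_1(t) = C_1e^(3t) + C_2te^(3t), x_2(t) = -C_1e^(3t) - C_2te^(3t) + C_2e^(3t)

Coefficient matrix A = [[4, 1], [-1, 2]].
Characteristic polynomial det(A - λI) = λ^2 - 6λ + 9 = 0.
Single eigenvalue λ = 3 with algebraic multiplicity 2.
Eigenvector v = (1,-1); generalized eigenvector w with (A-λI)w=v is (0,1).
General solution: e^(3t)[C_1·v + C_2·(t·v + w)].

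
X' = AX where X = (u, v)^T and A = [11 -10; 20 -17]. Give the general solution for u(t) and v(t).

Coefficient matrix A = [[11, -10], [20, -17]].
Characteristic polynomial det(A - λI) = λ^2 + 6λ + 13 = 0.
Eigenvalues λ = -3 ± 2i (complex conjugate pair).
For λ=-3+2i: an eigenvector is (1,1) - i(2,3) = (1 - 2i, 1 - 3i).
A real fundamental pair from Re and Im of e^((-3+2i)t)v: X_1 = e^(-3t)(cos(2t)·(1,1) + sin(2t)·(2,3)), X_2 = e^(-3t)(sin(2t)·(1,1) - cos(2t)·(2,3)).
General solution: K_1X_1 + K_2X_2.

u(t) = 2K_1e^(-3t)sin(2t) + K_1e^(-3t)cos(2t) + K_2e^(-3t)sin(2t) - 2K_2e^(-3t)cos(2t), v(t) = 3K_1e^(-3t)sin(2t) + K_1e^(-3t)cos(2t) + K_2e^(-3t)sin(2t) - 3K_2e^(-3t)cos(2t)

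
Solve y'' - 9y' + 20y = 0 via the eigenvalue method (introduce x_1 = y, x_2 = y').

y(t) = C_1e^(5t) + C_2e^(4t)

Let x_1 = y, x_2 = y'. Then x_1' = x_2 and x_2' = -20x_1 + 9x_2.
A = [[0,1],[-20,9]]; det(A-λI) = λ^2 - 9λ + 20.
Eigenvalues λ = 5, 4 with eigenvectors (1,5), (1,4).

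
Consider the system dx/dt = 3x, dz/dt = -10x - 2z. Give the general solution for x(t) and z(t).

x(t) = -c_1e^(3t), z(t) = 2c_1e^(3t) + c_2e^(-2t)

Coefficient matrix A = [[3, 0], [-10, -2]].
Characteristic polynomial det(A - λI) = λ^2 - λ - 6 = 0.
Eigenvalues λ = 3, -2.
For λ=3: (A-λI) row 2 is [-10, -5], so an eigenvector is (-1, 2).
For λ=-2: (A-λI) row 1 is [5, 0], so an eigenvector is (0, 1).
General solution: c_1e^(3t)(-1,2) + c_2e^(-2t)(0,1).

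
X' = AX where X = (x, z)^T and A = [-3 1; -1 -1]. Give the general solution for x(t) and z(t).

Coefficient matrix A = [[-3, 1], [-1, -1]].
Characteristic polynomial det(A - λI) = λ^2 + 4λ + 4 = 0.
Single eigenvalue λ = -2 with algebraic multiplicity 2.
Eigenvector v = (1,1); generalized eigenvector w with (A-λI)w=v is (-2,-1).
General solution: e^(-2t)[C_1·v + C_2·(t·v + w)].

x(t) = C_1e^(-2t) + C_2te^(-2t) - 2C_2e^(-2t), z(t) = C_1e^(-2t) + C_2te^(-2t) - C_2e^(-2t)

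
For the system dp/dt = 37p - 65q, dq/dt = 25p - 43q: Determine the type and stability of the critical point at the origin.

stable spiral

A = [[37,-65],[25,-43]]; det(A-λI) = λ^2 + 6λ + 34.
λ = -3 ± 5i: negative real part.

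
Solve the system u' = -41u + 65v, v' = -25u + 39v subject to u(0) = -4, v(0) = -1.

u(t) = 19e^(-t)sin(5t) - 4e^(-t)cos(5t), v(t) = 12e^(-t)sin(5t) - e^(-t)cos(5t)

Coefficient matrix A = [[-41, 65], [-25, 39]].
Characteristic polynomial det(A - λI) = λ^2 + 2λ + 26 = 0.
Eigenvalues λ = -1 ± 5i (complex conjugate pair).
For λ=-1+5i: an eigenvector is (-2,-1) - i(3,2) = (-2 - 3i, -1 - 2i).
A real fundamental pair from Re and Im of e^((-1+5i)t)v: X_1 = e^(-t)(cos(5t)·(-2,-1) + sin(5t)·(3,2)), X_2 = e^(-t)(sin(5t)·(-2,-1) - cos(5t)·(3,2)).
General solution: C_1X_1 + C_2X_2.
Applying u(0)=-4, v(0)=-1 gives C_1=5, C_2=-2.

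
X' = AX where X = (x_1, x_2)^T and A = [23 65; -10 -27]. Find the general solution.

x_1(t) = -2c_1e^(-2t)sin(5t) - 3c_1e^(-2t)cos(5t) - 3c_2e^(-2t)sin(5t) + 2c_2e^(-2t)cos(5t), x_2(t) = c_1e^(-2t)sin(5t) + c_1e^(-2t)cos(5t) + c_2e^(-2t)sin(5t) - c_2e^(-2t)cos(5t)

Coefficient matrix A = [[23, 65], [-10, -27]].
Characteristic polynomial det(A - λI) = λ^2 + 4λ + 29 = 0.
Eigenvalues λ = -2 ± 5i (complex conjugate pair).
For λ=-2+5i: an eigenvector is (-3,1) - i(-2,1) = (-3 + 2i, 1 - i).
A real fundamental pair from Re and Im of e^((-2+5i)t)v: X_1 = e^(-2t)(cos(5t)·(-3,1) + sin(5t)·(-2,1)), X_2 = e^(-2t)(sin(5t)·(-3,1) - cos(5t)·(-2,1)).
General solution: c_1X_1 + c_2X_2.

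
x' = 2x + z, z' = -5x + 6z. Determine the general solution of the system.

Coefficient matrix A = [[2, 1], [-5, 6]].
Characteristic polynomial det(A - λI) = λ^2 - 8λ + 17 = 0.
Eigenvalues λ = 4 ± i (complex conjugate pair).
For λ=4+i: an eigenvector is (0,-1) - i(-1,-2) = (0 + i, -1 + 2i).
A real fundamental pair from Re and Im of e^((4+i)t)v: X_1 = e^(4t)(cos(t)·(0,-1) + sin(t)·(-1,-2)), X_2 = e^(4t)(sin(t)·(0,-1) - cos(t)·(-1,-2)).
General solution: K_1X_1 + K_2X_2.

x(t) = -K_1e^(4t)sin(t) + K_2e^(4t)cos(t), z(t) = -2K_1e^(4t)sin(t) - K_1e^(4t)cos(t) - K_2e^(4t)sin(t) + 2K_2e^(4t)cos(t)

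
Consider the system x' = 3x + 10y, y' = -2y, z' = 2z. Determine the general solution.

Coefficient matrix A = [[3, 10, 0], [0, -2, 0], [0, 0, 2]].
det(A - λI) = 0 gives eigenvalues λ = 3, -2, 2.
For λ=3: eigenvector (1,0,0).
For λ=-2: eigenvector (-2,1,0).
For λ=2: eigenvector (0,0,1).
General solution: K_1e^(3t)(1,0,0) + K_2e^(-2t)(-2,1,0) + K_3e^(2t)(0,0,1).

x(t) = K_1e^(3t) - 2K_2e^(-2t), y(t) = K_2e^(-2t), z(t) = K_3e^(2t)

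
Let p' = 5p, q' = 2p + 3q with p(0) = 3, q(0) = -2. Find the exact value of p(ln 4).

3072

A = [[5,0],[2,3]]; eigenvalues λ = 5, 3.
Eigenvectors: (-1,-1) for λ=5, (0,1) for λ=3.
From the initial condition, c_1 = -3, c_2 = -5.
p(ln 4) = (-3)(4^5)(-1) + (-5)(4^3)(0) = 3072.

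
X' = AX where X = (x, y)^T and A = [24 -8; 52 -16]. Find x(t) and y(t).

Coefficient matrix A = [[24, -8], [52, -16]].
Characteristic polynomial det(A - λI) = λ^2 - 8λ + 32 = 0.
Eigenvalues λ = 4 ± 4i (complex conjugate pair).
For λ=4+4i: an eigenvector is (1,3) - i(-1,-2) = (1 + i, 3 + 2i).
A real fundamental pair from Re and Im of e^((4+4i)t)v: X_1 = e^(4t)(cos(4t)·(1,3) + sin(4t)·(-1,-2)), X_2 = e^(4t)(sin(4t)·(1,3) - cos(4t)·(-1,-2)).
General solution: K_1X_1 + K_2X_2.

x(t) = -K_1e^(4t)sin(4t) + K_1e^(4t)cos(4t) + K_2e^(4t)sin(4t) + K_2e^(4t)cos(4t), y(t) = -2K_1e^(4t)sin(4t) + 3K_1e^(4t)cos(4t) + 3K_2e^(4t)sin(4t) + 2K_2e^(4t)cos(4t)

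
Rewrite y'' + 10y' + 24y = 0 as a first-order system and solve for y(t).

Let x_1 = y, x_2 = y'. Then x_1' = x_2 and x_2' = -24x_1 - 10x_2.
A = [[0,1],[-24,-10]]; det(A-λI) = λ^2 + 10λ + 24.
Eigenvalues λ = -6, -4 with eigenvectors (1,-6), (1,-4).

y(t) = K_1e^(-6t) + K_2e^(-4t)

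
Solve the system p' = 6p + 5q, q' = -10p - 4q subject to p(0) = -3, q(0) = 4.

Coefficient matrix A = [[6, 5], [-10, -4]].
Characteristic polynomial det(A - λI) = λ^2 - 2λ + 26 = 0.
Eigenvalues λ = 1 ± 5i (complex conjugate pair).
For λ=1+5i: an eigenvector is (0,-1) - i(-1,1) = (0 + i, -1 - i).
A real fundamental pair from Re and Im of e^((1+5i)t)v: X_1 = e^(t)(cos(5t)·(0,-1) + sin(5t)·(-1,1)), X_2 = e^(t)(sin(5t)·(0,-1) - cos(5t)·(-1,1)).
General solution: K_1X_1 + K_2X_2.
Applying p(0)=-3, q(0)=4 gives K_1=-1, K_2=-3.

p(t) = e^(t)sin(5t) - 3e^(t)cos(5t), q(t) = 2e^(t)sin(5t) + 4e^(t)cos(5t)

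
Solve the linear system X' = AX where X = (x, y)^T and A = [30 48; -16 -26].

Coefficient matrix A = [[30, 48], [-16, -26]].
Characteristic polynomial det(A - λI) = λ^2 - 4λ - 12 = 0.
Eigenvalues λ = -2, 6.
For λ=-2: (A-λI) row 1 is [32, 48], so an eigenvector is (3, -2).
For λ=6: (A-λI) row 1 is [24, 48], so an eigenvector is (-2, 1).
General solution: c_1e^(-2t)(3,-2) + c_2e^(6t)(-2,1).

x(t) = 3c_1e^(-2t) - 2c_2e^(6t), y(t) = -2c_1e^(-2t) + c_2e^(6t)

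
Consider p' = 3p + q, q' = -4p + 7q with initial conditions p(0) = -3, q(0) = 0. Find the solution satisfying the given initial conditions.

p(t) = 6te^(5t) - 3e^(5t), q(t) = 12te^(5t)

Coefficient matrix A = [[3, 1], [-4, 7]].
Characteristic polynomial det(A - λI) = λ^2 - 10λ + 25 = 0.
Single eigenvalue λ = 5 with algebraic multiplicity 2.
Eigenvector v = (-1,-2); generalized eigenvector w with (A-λI)w=v is (1,1).
General solution: e^(5t)[C_1·v + C_2·(t·v + w)].
Applying p(0)=-3, q(0)=0 gives C_1=-3, C_2=-6.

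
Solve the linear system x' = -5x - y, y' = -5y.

x(t) = C_1e^(-5t) + C_2te^(-5t) + C_2e^(-5t), y(t) = -C_2e^(-5t)

Coefficient matrix A = [[-5, -1], [0, -5]].
Characteristic polynomial det(A - λI) = λ^2 + 10λ + 25 = 0.
Single eigenvalue λ = -5 with algebraic multiplicity 2.
Eigenvector v = (1,0); generalized eigenvector w with (A-λI)w=v is (1,-1).
General solution: e^(-5t)[C_1·v + C_2·(t·v + w)].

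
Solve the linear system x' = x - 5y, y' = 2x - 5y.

x(t) = 2K_1e^(-2t)sin(t) - K_1e^(-2t)cos(t) - K_2e^(-2t)sin(t) - 2K_2e^(-2t)cos(t), y(t) = K_1e^(-2t)sin(t) - K_1e^(-2t)cos(t) - K_2e^(-2t)sin(t) - K_2e^(-2t)cos(t)

Coefficient matrix A = [[1, -5], [2, -5]].
Characteristic polynomial det(A - λI) = λ^2 + 4λ + 5 = 0.
Eigenvalues λ = -2 ± i (complex conjugate pair).
For λ=-2+i: an eigenvector is (-1,-1) - i(2,1) = (-1 - 2i, -1 - i).
A real fundamental pair from Re and Im of e^((-2+i)t)v: X_1 = e^(-2t)(cos(t)·(-1,-1) + sin(t)·(2,1)), X_2 = e^(-2t)(sin(t)·(-1,-1) - cos(t)·(2,1)).
General solution: K_1X_1 + K_2X_2.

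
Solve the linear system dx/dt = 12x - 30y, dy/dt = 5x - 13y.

Coefficient matrix A = [[12, -30], [5, -13]].
Characteristic polynomial det(A - λI) = λ^2 + λ - 6 = 0.
Eigenvalues λ = 2, -3.
For λ=2: (A-λI) row 1 is [10, -30], so an eigenvector is (3, 1).
For λ=-3: (A-λI) row 1 is [15, -30], so an eigenvector is (2, 1).
General solution: C_1e^(2t)(3,1) + C_2e^(-3t)(2,1).

x(t) = 3C_1e^(2t) + 2C_2e^(-3t), y(t) = C_1e^(2t) + C_2e^(-3t)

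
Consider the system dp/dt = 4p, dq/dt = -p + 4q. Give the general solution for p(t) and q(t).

p(t) = K_2e^(4t), q(t) = -K_1e^(4t) - K_2te^(4t) + K_2e^(4t)

Coefficient matrix A = [[4, 0], [-1, 4]].
Characteristic polynomial det(A - λI) = λ^2 - 8λ + 16 = 0.
Single eigenvalue λ = 4 with algebraic multiplicity 2.
Eigenvector v = (0,-1); generalized eigenvector w with (A-λI)w=v is (1,1).
General solution: e^(4t)[K_1·v + K_2·(t·v + w)].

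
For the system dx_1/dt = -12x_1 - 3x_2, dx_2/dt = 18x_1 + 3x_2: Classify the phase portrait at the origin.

stable node

A = [[-12,-3],[18,3]]; det(A-λI) = λ^2 + 9λ + 18.
λ = -6, -3: both negative.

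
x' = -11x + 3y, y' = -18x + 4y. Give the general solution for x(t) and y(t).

x(t) = c_1e^(-2t) + c_2e^(-5t), y(t) = 3c_1e^(-2t) + 2c_2e^(-5t)

Coefficient matrix A = [[-11, 3], [-18, 4]].
Characteristic polynomial det(A - λI) = λ^2 + 7λ + 10 = 0.
Eigenvalues λ = -2, -5.
For λ=-2: (A-λI) row 1 is [-9, 3], so an eigenvector is (1, 3).
For λ=-5: (A-λI) row 1 is [-6, 3], so an eigenvector is (1, 2).
General solution: c_1e^(-2t)(1,3) + c_2e^(-5t)(1,2).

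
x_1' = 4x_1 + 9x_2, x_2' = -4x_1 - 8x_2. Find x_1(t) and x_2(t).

x_1(t) = 3c_1e^(-2t) + 3c_2te^(-2t) + 2c_2e^(-2t), x_2(t) = -2c_1e^(-2t) - 2c_2te^(-2t) - c_2e^(-2t)

Coefficient matrix A = [[4, 9], [-4, -8]].
Characteristic polynomial det(A - λI) = λ^2 + 4λ + 4 = 0.
Single eigenvalue λ = -2 with algebraic multiplicity 2.
Eigenvector v = (3,-2); generalized eigenvector w with (A-λI)w=v is (2,-1).
General solution: e^(-2t)[c_1·v + c_2·(t·v + w)].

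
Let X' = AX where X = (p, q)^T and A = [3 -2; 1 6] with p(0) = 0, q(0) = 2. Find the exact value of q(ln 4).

A = [[3,-2],[1,6]]; eigenvalues λ = 5, 4.
Eigenvectors: (-1,1) for λ=5, (-2,1) for λ=4.
From the initial condition, c_1 = 4, c_2 = -2.
q(ln 4) = (4)(4^5)(1) + (-2)(4^4)(1) = 3584.

3584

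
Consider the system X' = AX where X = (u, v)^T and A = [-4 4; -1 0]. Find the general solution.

Coefficient matrix A = [[-4, 4], [-1, 0]].
Characteristic polynomial det(A - λI) = λ^2 + 4λ + 4 = 0.
Single eigenvalue λ = -2 with algebraic multiplicity 2.
Eigenvector v = (-2,-1); generalized eigenvector w with (A-λI)w=v is (3,1).
General solution: e^(-2t)[K_1·v + K_2·(t·v + w)].

u(t) = -2K_1e^(-2t) - 2K_2te^(-2t) + 3K_2e^(-2t), v(t) = -K_1e^(-2t) - K_2te^(-2t) + K_2e^(-2t)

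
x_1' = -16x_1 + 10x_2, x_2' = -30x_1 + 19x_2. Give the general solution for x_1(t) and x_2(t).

x_1(t) = 2C_1e^(-t) - C_2e^(4t), x_2(t) = 3C_1e^(-t) - 2C_2e^(4t)

Coefficient matrix A = [[-16, 10], [-30, 19]].
Characteristic polynomial det(A - λI) = λ^2 - 3λ - 4 = 0.
Eigenvalues λ = -1, 4.
For λ=-1: (A-λI) row 1 is [-15, 10], so an eigenvector is (2, 3).
For λ=4: (A-λI) row 1 is [-20, 10], so an eigenvector is (-1, -2).
General solution: C_1e^(-t)(2,3) + C_2e^(4t)(-1,-2).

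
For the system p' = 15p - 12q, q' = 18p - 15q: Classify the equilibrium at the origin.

saddle

A = [[15,-12],[18,-15]]; det(A-λI) = λ^2 - 9.
λ = 3, -3: opposite signs.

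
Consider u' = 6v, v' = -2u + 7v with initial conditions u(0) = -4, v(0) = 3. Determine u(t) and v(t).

Coefficient matrix A = [[0, 6], [-2, 7]].
Characteristic polynomial det(A - λI) = λ^2 - 7λ + 12 = 0.
Eigenvalues λ = 4, 3.
For λ=4: (A-λI) row 1 is [-4, 6], so an eigenvector is (-3, -2).
For λ=3: (A-λI) row 1 is [-3, 6], so an eigenvector is (2, 1).
General solution: c_1e^(4t)(-3,-2) + c_2e^(3t)(2,1).
Applying u(0)=-4, v(0)=3 gives c_1=-10, c_2=-17.

u(t) = 30e^(4t) - 34e^(3t), v(t) = 20e^(4t) - 17e^(3t)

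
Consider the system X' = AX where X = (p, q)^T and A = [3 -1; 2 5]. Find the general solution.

p(t) = -c_1e^(4t)cos(t) - c_2e^(4t)sin(t), q(t) = -c_1e^(4t)sin(t) + c_1e^(4t)cos(t) + c_2e^(4t)sin(t) + c_2e^(4t)cos(t)

Coefficient matrix A = [[3, -1], [2, 5]].
Characteristic polynomial det(A - λI) = λ^2 - 8λ + 17 = 0.
Eigenvalues λ = 4 ± i (complex conjugate pair).
For λ=4+i: an eigenvector is (-1,1) - i(0,-1) = (-1, 1 + i).
A real fundamental pair from Re and Im of e^((4+i)t)v: X_1 = e^(4t)(cos(t)·(-1,1) + sin(t)·(0,-1)), X_2 = e^(4t)(sin(t)·(-1,1) - cos(t)·(0,-1)).
General solution: c_1X_1 + c_2X_2.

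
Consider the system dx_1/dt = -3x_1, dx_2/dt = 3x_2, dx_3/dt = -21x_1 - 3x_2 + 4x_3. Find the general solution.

x_1(t) = K_1e^(-3t), x_2(t) = K_3e^(3t), x_3(t) = 3K_1e^(-3t) + K_2e^(4t) + 3K_3e^(3t)

Coefficient matrix A = [[-3, 0, 0], [0, 3, 0], [-21, -3, 4]].
det(A - λI) = 0 gives eigenvalues λ = -3, 4, 3.
For λ=-3: eigenvector (1,0,3).
For λ=4: eigenvector (0,0,1).
For λ=3: eigenvector (0,1,3).
General solution: K_1e^(-3t)(1,0,3) + K_2e^(4t)(0,0,1) + K_3e^(3t)(0,1,3).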